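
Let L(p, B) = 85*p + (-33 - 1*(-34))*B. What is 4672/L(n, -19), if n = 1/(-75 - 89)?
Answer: -766208/3201 ≈ -239.37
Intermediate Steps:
n = -1/164 (n = 1/(-164) = -1/164 ≈ -0.0060976)
L(p, B) = B + 85*p (L(p, B) = 85*p + (-33 + 34)*B = 85*p + 1*B = 85*p + B = B + 85*p)
4672/L(n, -19) = 4672/(-19 + 85*(-1/164)) = 4672/(-19 - 85/164) = 4672/(-3201/164) = 4672*(-164/3201) = -766208/3201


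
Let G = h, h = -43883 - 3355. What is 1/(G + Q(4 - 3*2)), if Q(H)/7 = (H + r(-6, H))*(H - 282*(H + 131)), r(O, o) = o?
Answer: 1/971402 ≈ 1.0294e-6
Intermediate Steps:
h = -47238
G = -47238
Q(H) = 14*H*(-36942 - 281*H) (Q(H) = 7*((H + H)*(H - 282*(H + 131))) = 7*((2*H)*(H - 282*(131 + H))) = 7*((2*H)*(H + (-36942 - 282*H))) = 7*((2*H)*(-36942 - 281*H)) = 7*(2*H*(-36942 - 281*H)) = 14*H*(-36942 - 281*H))
1/(G + Q(4 - 3*2)) = 1/(-47238 + 14*(4 - 3*2)*(-36942 - 281*(4 - 3*2))) = 1/(-47238 + 14*(4 - 6)*(-36942 - 281*(4 - 6))) = 1/(-47238 + 14*(-2)*(-36942 - 281*(-2))) = 1/(-47238 + 14*(-2)*(-36942 + 562)) = 1/(-47238 + 14*(-2)*(-36380)) = 1/(-47238 + 1018640) = 1/971402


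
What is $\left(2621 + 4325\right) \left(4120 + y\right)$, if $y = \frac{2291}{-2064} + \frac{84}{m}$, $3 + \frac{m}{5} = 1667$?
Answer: $\frac{3838301527967}{134160} \approx 2.861 \cdot 10^{7}$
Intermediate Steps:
$m = 8320$ ($m = -15 + 5 \cdot 1667 = -15 + 8335 = 8320$)
$y = - \frac{295121}{268320}$ ($y = \frac{2291}{-2064} + \frac{84}{8320} = 2291 \left(- \frac{1}{2064}\right) + 84 \cdot \frac{1}{8320} = - \frac{2291}{2064} + \frac{21}{2080} = - \frac{295121}{268320} \approx -1.0999$)
$\left(2621 + 4325\right) \left(4120 + y\right) = \left(2621 + 4325\right) \left(4120 - \frac{295121}{268320}\right) = 6946 \cdot \frac{1105183279}{268320} = \frac{3838301527967}{134160}$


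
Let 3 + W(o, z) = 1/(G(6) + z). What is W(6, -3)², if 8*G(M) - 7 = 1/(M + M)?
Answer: 497025/41209 ≈ 12.061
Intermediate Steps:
G(M) = 7/8 + 1/(16*M) (G(M) = 7/8 + 1/(8*(M + M)) = 7/8 + 1/(8*((2*M))) = 7/8 + (1/(2*M))/8 = 7/8 + 1/(16*M))
W(o, z) = -3 + 1/(85/96 + z) (W(o, z) = -3 + 1/((1/16)*(1 + 14*6)/6 + z) = -3 + 1/((1/16)*(⅙)*(1 + 84) + z) = -3 + 1/((1/16)*(⅙)*85 + z) = -3 + 1/(85/96 + z))
W(6, -3)² = (3*(-53 - 96*(-3))/(85 + 96*(-3)))² = (3*(-53 + 288)/(85 - 288))² = (3*235/(-203))² = (3*(-1/203)*235)² = (-705/203)² = 497025/41209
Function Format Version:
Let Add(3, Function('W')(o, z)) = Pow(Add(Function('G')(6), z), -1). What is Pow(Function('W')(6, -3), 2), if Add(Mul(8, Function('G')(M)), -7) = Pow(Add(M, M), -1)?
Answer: Rational(497025, 41209) ≈ 12.061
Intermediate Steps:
Function('G')(M) = Add(Rational(7, 8), Mul(Rational(1, 16), Pow(M, -1))) (Function('G')(M) = Add(Rational(7, 8), Mul(Rational(1, 8), Pow(Add(M, M), -1))) = Add(Rational(7, 8), Mul(Rational(1, 8), Pow(Mul(2, M), -1))) = Add(Rational(7, 8), Mul(Rational(1, 8), Mul(Rational(1, 2), Pow(M, -1)))) = Add(Rational(7, 8), Mul(Rational(1, 16), Pow(M, -1))))
Function('W')(o, z) = Add(-3, Pow(Add(Rational(85, 96), z), -1)) (Function('W')(o, z) = Add(-3, Pow(Add(Mul(Rational(1, 16), Pow(6, -1), Add(1, Mul(14, 6))), z), -1)) = Add(-3, Pow(Add(Mul(Rational(1, 16), Rational(1, 6), Add(1, 84)), z), -1)) = Add(-3, Pow(Add(Mul(Rational(1, 16), Rational(1, 6), 85), z), -1)) = Add(-3, Pow(Add(Rational(85, 96), z), -1)))
Pow(Function('W')(6, -3), 2) = Pow(Mul(3, Pow(Add(85, Mul(96, -3)), -1), Add(-53, Mul(-96, -3))), 2) = Pow(Mul(3, Pow(Add(85, -288), -1), Add(-53, 288)), 2) = Pow(Mul(3, Pow(-203, -1), 235), 2) = Pow(Mul(3, Rational(-1, 203), 235), 2) = Pow(Rational(-705, 203), 2) = Rational(497025, 41209)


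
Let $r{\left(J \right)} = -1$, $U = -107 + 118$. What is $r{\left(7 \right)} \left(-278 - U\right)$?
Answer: $289$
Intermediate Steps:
$U = 11$
$r{\left(7 \right)} \left(-278 - U\right) = - (-278 - 11) = \left(-1\right) \left(-289\right) = 289$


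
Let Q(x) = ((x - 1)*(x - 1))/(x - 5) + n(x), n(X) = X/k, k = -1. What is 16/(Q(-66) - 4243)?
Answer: -71/18816 ≈ -0.0037734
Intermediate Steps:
n(X) = -X (n(X) = X/(-1) = X*(-1) = -X)
Q(x) = -x + (-1 + x)²/(-5 + x) (Q(x) = ((x - 1)*(x - 1))/(x - 5) - x = ((-1 + x)*(-1 + x))/(-5 + x) - x = (-1 + x)²/(-5 + x) - x = -x + (-1 + x)²/(-5 + x))
16/(Q(-66) - 4243) = 16/((1 + 3*(-66))/(-5 - 66) - 4243) = 16/((1 - 198)/(-71) - 4243) = 16/(-1/71*(-197) - 4243) = 16/(197/71 - 4243) = 16/(-301056/71) = 16*(-71/301056) = -71/18816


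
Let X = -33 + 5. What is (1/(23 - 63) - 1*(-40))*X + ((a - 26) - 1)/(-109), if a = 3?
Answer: -1219797/1090 ≈ -1119.1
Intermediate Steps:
X = -28
(1/(23 - 63) - 1*(-40))*X + ((a - 26) - 1)/(-109) = (1/(23 - 63) - 1*(-40))*(-28) + ((3 - 26) - 1)/(-109) = (1/(-40) + 40)*(-28) + (-23 - 1)*(-1/109) = (-1/40 + 40)*(-28) - 24*(-1/109) = (1599/40)*(-28) + 24/109 = -11193/10 + 24/109 = -1219797/1090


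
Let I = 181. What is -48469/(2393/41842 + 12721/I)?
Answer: -367075221538/532705215 ≈ -689.08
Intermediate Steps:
-48469/(2393/41842 + 12721/I) = -48469/(2393/41842 + 12721/181) = -48469/532705215/7573402 = -48469*7573402/532705215 = -367075221538/532705215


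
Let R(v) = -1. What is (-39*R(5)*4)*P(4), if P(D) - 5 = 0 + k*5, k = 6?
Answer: 5460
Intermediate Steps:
P(D) = 35 (P(D) = 5 + (0 + 6*5) = 5 + (0 + 30) = 5 + 30 = 35)
(-39*R(5)*4)*P(4) = -(-39)*4*35 = -39*(-4)*35 = 156*35 = 5460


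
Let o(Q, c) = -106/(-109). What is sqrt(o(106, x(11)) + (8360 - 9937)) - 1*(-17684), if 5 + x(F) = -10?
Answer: 17684 + I*sqrt(18724783)/109 ≈ 17684.0 + 39.699*I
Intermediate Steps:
x(F) = -15 (x(F) = -5 - 10 = -15)
o(Q, c) = 106/109 (o(Q, c) = -106*(-1/109) = 106/109)
sqrt(o(106, x(11)) + (8360 - 9937)) - 1*(-17684) = sqrt(106/109 + (8360 - 9937)) - 1*(-17684) = sqrt(106/109 - 1577) + 17684 = sqrt(-171787/109) + 17684 = I*sqrt(18724783)/109 + 17684 = 17684 + I*sqrt(18724783)/109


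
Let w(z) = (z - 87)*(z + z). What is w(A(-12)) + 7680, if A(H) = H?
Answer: 10056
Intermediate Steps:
w(z) = 2*z*(-87 + z) (w(z) = (-87 + z)*(2*z) = 2*z*(-87 + z))
w(A(-12)) + 7680 = 2*(-12)*(-87 - 12) + 7680 = 2*(-12)*(-99) + 7680 = 2376 + 7680 = 10056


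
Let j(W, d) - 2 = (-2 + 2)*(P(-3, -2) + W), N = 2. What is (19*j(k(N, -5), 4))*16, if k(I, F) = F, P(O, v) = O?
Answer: 608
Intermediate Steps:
j(W, d) = 2 (j(W, d) = 2 + (-2 + 2)*(-3 + W) = 2 + 0*(-3 + W) = 2 + 0 = 2)
(19*j(k(N, -5), 4))*16 = (19*2)*16 = 38*16 = 608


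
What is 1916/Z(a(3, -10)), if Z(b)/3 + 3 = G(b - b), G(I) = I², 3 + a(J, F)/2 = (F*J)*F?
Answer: -1916/9 ≈ -212.89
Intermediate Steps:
a(J, F) = -6 + 2*J*F² (a(J, F) = -6 + 2*((F*J)*F) = -6 + 2*(J*F²) = -6 + 2*J*F²)
Z(b) = -9 (Z(b) = -9 + 3*(b - b)² = -9 + 3*0² = -9 + 3*0 = -9 + 0 = -9)
1916/Z(a(3, -10)) = 1916/(-9) = 1916*(-⅑) = -1916/9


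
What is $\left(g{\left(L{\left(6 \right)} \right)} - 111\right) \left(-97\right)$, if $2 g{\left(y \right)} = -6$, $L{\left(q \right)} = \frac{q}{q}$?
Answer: $11058$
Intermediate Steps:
$L{\left(q \right)} = 1$
$g{\left(y \right)} = -3$ ($g{\left(y \right)} = \frac{1}{2} \left(-6\right) = -3$)
$\left(g{\left(L{\left(6 \right)} \right)} - 111\right) \left(-97\right) = \left(-3 - 111\right) \left(-97\right) = \left(-114\right) \left(-97\right) = 11058$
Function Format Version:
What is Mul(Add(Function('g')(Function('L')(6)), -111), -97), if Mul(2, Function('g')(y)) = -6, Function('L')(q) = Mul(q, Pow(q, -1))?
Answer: 11058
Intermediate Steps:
Function('L')(q) = 1
Function('g')(y) = -3 (Function('g')(y) = Mul(Rational(1, 2), -6) = -3)
Mul(Add(Function('g')(Function('L')(6)), -111), -97) = Mul(Add(-3, -111), -97) = Mul(-114, -97) = 11058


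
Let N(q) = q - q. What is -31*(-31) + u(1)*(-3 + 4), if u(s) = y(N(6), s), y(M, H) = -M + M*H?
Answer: 961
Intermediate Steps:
N(q) = 0
y(M, H) = -M + H*M
u(s) = 0 (u(s) = 0*(-1 + s) = 0)
-31*(-31) + u(1)*(-3 + 4) = -31*(-31) + 0*(-3 + 4) = 961 + 0*1 = 961 + 0 = 961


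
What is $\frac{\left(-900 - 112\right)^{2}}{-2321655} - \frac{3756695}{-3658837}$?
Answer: $\frac{710653395671}{1213508173605} \approx 0.58562$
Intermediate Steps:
$\frac{\left(-900 - 112\right)^{2}}{-2321655} - \frac{3756695}{-3658837} = \left(-1012\right)^{2} \left(- \frac{1}{2321655}\right) - - \frac{3756695}{3658837} = 1024144 \left(- \frac{1}{2321655}\right) + \frac{3756695}{3658837} = - \frac{1024144}{2321655} + \frac{3756695}{3658837} = \frac{710653395671}{1213508173605}$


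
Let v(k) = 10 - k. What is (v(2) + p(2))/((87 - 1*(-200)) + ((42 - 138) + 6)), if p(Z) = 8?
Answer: 16/197 ≈ 0.081218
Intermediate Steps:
(v(2) + p(2))/((87 - 1*(-200)) + ((42 - 138) + 6)) = ((10 - 1*2) + 8)/((87 - 1*(-200)) + ((42 - 138) + 6)) = ((10 - 2) + 8)/((87 + 200) + (-96 + 6)) = (8 + 8)/(287 - 90) = 16/197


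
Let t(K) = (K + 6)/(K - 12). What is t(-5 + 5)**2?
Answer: 1/4 ≈ 0.25000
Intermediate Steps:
t(K) = (6 + K)/(-12 + K)
t(-5 + 5)**2 = ((6 + (-5 + 5))/(-12 + (-5 + 5)))**2 = ((6 + 0)/(-12 + 0))**2 = (6/(-12))**2 = (-1/12*6)**2 = (-1/2)**2 = 1/4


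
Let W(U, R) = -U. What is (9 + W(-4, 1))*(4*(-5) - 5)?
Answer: -325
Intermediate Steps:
(9 + W(-4, 1))*(4*(-5) - 5) = (9 - 1*(-4))*(4*(-5) - 5) = (9 + 4)*(-20 - 5) = 13*(-25) = -325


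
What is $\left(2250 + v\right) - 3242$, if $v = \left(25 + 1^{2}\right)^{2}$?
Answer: $-316$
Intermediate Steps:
$v = 676$ ($v = \left(25 + 1\right)^{2} = 26^{2} = 676$)
$\left(2250 + v\right) - 3242 = \left(2250 + 676\right) - 3242 = 2926 - 3242 = -316$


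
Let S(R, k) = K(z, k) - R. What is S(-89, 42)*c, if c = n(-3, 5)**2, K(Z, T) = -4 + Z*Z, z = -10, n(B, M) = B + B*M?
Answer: 59940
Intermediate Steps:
K(Z, T) = -4 + Z**2
S(R, k) = 96 - R (S(R, k) = (-4 + (-10)**2) - R = (-4 + 100) - R = 96 - R)
c = 324 (c = (-3*(1 + 5))**2 = (-3*6)**2 = (-18)**2 = 324)
S(-89, 42)*c = (96 - 1*(-89))*324 = (96 + 89)*324 = 185*324 = 59940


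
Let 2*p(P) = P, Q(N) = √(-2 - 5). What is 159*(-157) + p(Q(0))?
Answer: -24963 + I*√7/2 ≈ -24963.0 + 1.3229*I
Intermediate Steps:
Q(N) = I*√7 (Q(N) = √(-7) = I*√7)
p(P) = P/2
159*(-157) + p(Q(0)) = 159*(-157) + (I*√7)/2 = -24963 + I*√7/2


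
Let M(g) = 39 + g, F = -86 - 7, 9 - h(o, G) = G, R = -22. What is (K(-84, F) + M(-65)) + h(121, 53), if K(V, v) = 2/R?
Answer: -771/11 ≈ -70.091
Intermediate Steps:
h(o, G) = 9 - G
F = -93
K(V, v) = -1/11 (K(V, v) = 2/(-22) = 2*(-1/22) = -1/11)
(K(-84, F) + M(-65)) + h(121, 53) = (-1/11 + (39 - 65)) + (9 - 1*53) = (-1/11 - 26) + (9 - 53) = -287/11 - 44 = -771/11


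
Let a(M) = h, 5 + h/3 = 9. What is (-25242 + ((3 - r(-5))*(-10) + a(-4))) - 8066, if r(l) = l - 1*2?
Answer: -33396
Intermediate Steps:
h = 12 (h = -15 + 3*9 = -15 + 27 = 12)
r(l) = -2 + l (r(l) = l - 2 = -2 + l)
a(M) = 12
(-25242 + ((3 - r(-5))*(-10) + a(-4))) - 8066 = (-25242 + ((3 - (-2 - 5))*(-10) + 12)) - 8066 = (-25242 + ((3 - 1*(-7))*(-10) + 12)) - 8066 = (-25242 + ((3 + 7)*(-10) + 12)) - 8066 = (-25242 + (10*(-10) + 12)) - 8066 = (-25242 + (-100 + 12)) - 8066 = (-25242 - 88) - 8066 = -25330 - 8066 = -33396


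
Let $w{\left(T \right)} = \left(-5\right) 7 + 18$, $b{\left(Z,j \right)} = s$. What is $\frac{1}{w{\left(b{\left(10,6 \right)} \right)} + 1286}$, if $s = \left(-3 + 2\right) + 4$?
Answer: $\frac{1}{1269} \approx 0.00078802$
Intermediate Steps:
$s = 3$ ($s = -1 + 4 = 3$)
$b{\left(Z,j \right)} = 3$
$w{\left(T \right)} = -17$ ($w{\left(T \right)} = -35 + 18 = -17$)
$\frac{1}{w{\left(b{\left(10,6 \right)} \right)} + 1286} = \frac{1}{-17 + 1286} = \frac{1}{1269}$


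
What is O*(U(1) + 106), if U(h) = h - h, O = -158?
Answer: -16748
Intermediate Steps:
U(h) = 0
O*(U(1) + 106) = -158*(0 + 106) = -158*106 = -16748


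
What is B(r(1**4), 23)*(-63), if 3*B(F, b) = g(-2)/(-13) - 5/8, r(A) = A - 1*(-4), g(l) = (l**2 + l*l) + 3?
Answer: 3213/104 ≈ 30.894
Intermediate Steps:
g(l) = 3 + 2*l**2 (g(l) = (l**2 + l**2) + 3 = 2*l**2 + 3 = 3 + 2*l**2)
r(A) = 4 + A (r(A) = A + 4 = 4 + A)
B(F, b) = -51/104 (B(F, b) = ((3 + 2*(-2)**2)/(-13) - 5/8)/3 = ((3 + 2*4)*(-1/13) - 5*1/8)/3 = ((3 + 8)*(-1/13) - 5/8)/3 = (11*(-1/13) - 5/8)/3 = (-11/13 - 5/8)/3 = (1/3)*(-153/104) = -51/104)
B(r(1**4), 23)*(-63) = -51/104*(-63) = 3213/104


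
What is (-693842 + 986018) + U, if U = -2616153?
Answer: -2323977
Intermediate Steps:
(-693842 + 986018) + U = (-693842 + 986018) - 2616153 = 292176 - 2616153 = -2323977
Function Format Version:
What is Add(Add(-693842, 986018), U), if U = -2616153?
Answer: -2323977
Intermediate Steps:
Add(Add(-693842, 986018), U) = Add(Add(-693842, 986018), -2616153) = Add(292176, -2616153) = -2323977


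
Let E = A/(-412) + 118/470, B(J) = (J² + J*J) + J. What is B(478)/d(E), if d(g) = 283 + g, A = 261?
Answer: 14763307240/9121011 ≈ 1618.6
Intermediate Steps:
B(J) = J + 2*J² (B(J) = (J² + J²) + J = 2*J² + J = J + 2*J²)
E = -37027/96820 (E = 261/(-412) + 118/470 = 261*(-1/412) + 118*(1/470) = -261/412 + 59/235 = -37027/96820 ≈ -0.38243)
B(478)/d(E) = (478*(1 + 2*478))/(283 - 37027/96820) = (478*(1 + 956))/(27363033/96820) = (478*957)*(96820/27363033) = 457446*(96820/27363033) = 14763307240/9121011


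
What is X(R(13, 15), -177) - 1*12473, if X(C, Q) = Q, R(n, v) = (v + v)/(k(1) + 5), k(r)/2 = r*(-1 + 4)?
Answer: -12650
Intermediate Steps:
k(r) = 6*r (k(r) = 2*(r*(-1 + 4)) = 2*(r*3) = 2*(3*r) = 6*r)
R(n, v) = 2*v/11 (R(n, v) = (v + v)/(6*1 + 5) = (2*v)/(6 + 5) = (2*v)/11 = (2*v)*(1/11) = 2*v/11)
X(R(13, 15), -177) - 1*12473 = -177 - 1*12473 = -177 - 12473 = -12650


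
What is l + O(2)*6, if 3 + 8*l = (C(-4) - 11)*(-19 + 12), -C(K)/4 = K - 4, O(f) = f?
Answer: -27/4 ≈ -6.7500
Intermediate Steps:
C(K) = 16 - 4*K (C(K) = -4*(K - 4) = -4*(-4 + K) = 16 - 4*K)
l = -75/4 (l = -3/8 + (((16 - 4*(-4)) - 11)*(-19 + 12))/8 = -3/8 + (((16 + 16) - 11)*(-7))/8 = -3/8 + ((32 - 11)*(-7))/8 = -3/8 + (21*(-7))/8 = -3/8 + (⅛)*(-147) = -3/8 - 147/8 = -75/4 ≈ -18.750)
l + O(2)*6 = -75/4 + 2*6 = -75/4 + 12 = -27/4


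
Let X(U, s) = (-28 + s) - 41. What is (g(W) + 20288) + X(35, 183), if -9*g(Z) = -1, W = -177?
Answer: 183619/9 ≈ 20402.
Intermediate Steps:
g(Z) = 1/9 (g(Z) = -1/9*(-1) = 1/9)
X(U, s) = -69 + s
(g(W) + 20288) + X(35, 183) = (1/9 + 20288) + (-69 + 183) = 182593/9 + 114 = 183619/9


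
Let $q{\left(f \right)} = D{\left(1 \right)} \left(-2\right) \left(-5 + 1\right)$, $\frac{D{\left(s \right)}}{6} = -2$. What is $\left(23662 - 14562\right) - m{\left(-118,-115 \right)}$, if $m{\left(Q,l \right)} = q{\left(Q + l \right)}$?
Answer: $9196$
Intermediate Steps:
$D{\left(s \right)} = -12$ ($D{\left(s \right)} = 6 \left(-2\right) = -12$)
$q{\left(f \right)} = -96$ ($q{\left(f \right)} = \left(-12\right) \left(-2\right) \left(-5 + 1\right) = 24 \left(-4\right) = -96$)
$m{\left(Q,l \right)} = -96$
$\left(23662 - 14562\right) - m{\left(-118,-115 \right)} = \left(23662 - 14562\right) - -96 = 9100 + 96 = 9196$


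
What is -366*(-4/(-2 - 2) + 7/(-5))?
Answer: 732/5 ≈ 146.40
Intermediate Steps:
-366*(-4/(-2 - 2) + 7/(-5)) = -366*(-4/(-4) + 7*(-1/5)) = -366*(-4*(-1/4) - 7/5) = -366*(1 - 7/5) = -366*(-2/5) = 732/5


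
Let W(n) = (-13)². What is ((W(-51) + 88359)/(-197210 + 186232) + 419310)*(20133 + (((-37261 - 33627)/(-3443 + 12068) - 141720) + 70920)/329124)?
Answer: 2989440615881346920398/354127138875 ≈ 8.4417e+9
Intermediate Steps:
W(n) = 169
((W(-51) + 88359)/(-197210 + 186232) + 419310)*(20133 + (((-37261 - 33627)/(-3443 + 12068) - 141720) + 70920)/329124) = ((169 + 88359)/(-197210 + 186232) + 419310)*(20133 + (((-37261 - 33627)/(-3443 + 12068) - 141720) + 70920)/329124) = (88528/(-10978) + 419310)*(20133 + ((-70888/8625 - 141720) + 70920)*(1/329124)) = (88528*(-1/10978) + 419310)*(20133 + ((-70888*1/8625 - 141720) + 70920)*(1/329124)) = (-4024/499 + 419310)*(20133 + ((-70888/8625 - 141720) + 70920)*(1/329124)) = 209231666*(20133 + (-1222405888/8625 + 70920)*(1/329124))/499 = 209231666*(20133 - 610720888/8625*1/329124)/499 = 209231666*(20133 - 152680222/709673625)/499 = (209231666/499)*(14287706411903/709673625) = 2989440615881346920398/354127138875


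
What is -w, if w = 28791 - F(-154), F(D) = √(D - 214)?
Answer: -28791 + 4*I*√23 ≈ -28791.0 + 19.183*I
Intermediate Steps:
F(D) = √(-214 + D)
w = 28791 - 4*I*√23 (w = 28791 - √(-214 - 154) = 28791 - √(-368) = 28791 - 4*I*√23 ≈ 28791.0 - 19.183*I)
-w = -(28791 - 4*I*√23) = -28791 + 4*I*√23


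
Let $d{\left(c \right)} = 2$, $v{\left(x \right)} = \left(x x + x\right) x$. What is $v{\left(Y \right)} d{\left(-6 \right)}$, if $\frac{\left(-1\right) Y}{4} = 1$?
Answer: $-96$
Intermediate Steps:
$Y = -4$ ($Y = \left(-4\right) 1 = -4$)
$v{\left(x \right)} = x \left(x + x^{2}\right)$ ($v{\left(x \right)} = \left(x^{2} + x\right) x = \left(x + x^{2}\right) x = x \left(x + x^{2}\right)$)
$v{\left(Y \right)} d{\left(-6 \right)} = \left(-4\right)^{2} \left(1 - 4\right) 2 = 16 \left(-3\right) 2 = \left(-48\right) 2 = -96$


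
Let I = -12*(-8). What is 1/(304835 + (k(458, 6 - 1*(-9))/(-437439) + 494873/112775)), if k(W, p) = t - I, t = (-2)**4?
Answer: 49332183225/15038392559165122 ≈ 3.2804e-6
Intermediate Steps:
I = 96
t = 16
k(W, p) = -80 (k(W, p) = 16 - 1*96 = 16 - 96 = -80)
1/(304835 + (k(458, 6 - 1*(-9))/(-437439) + 494873/112775)) = 1/(304835 + (-80/(-437439) + 494873/112775)) = 1/(304835 + (-80*(-1/437439) + 494873*(1/112775))) = 1/(304835 + (80/437439 + 494873/112775)) = 1/(304835 + 216485772247/49332183225) = 1/(15038392559165122/49332183225) = 49332183225/15038392559165122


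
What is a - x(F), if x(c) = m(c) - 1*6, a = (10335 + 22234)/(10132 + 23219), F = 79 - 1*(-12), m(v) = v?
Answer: -2802266/33351 ≈ -84.023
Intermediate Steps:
F = 91 (F = 79 + 12 = 91)
a = 32569/33351 ≈ 0.97655
x(c) = -6 + c (x(c) = c - 1*6 = c - 6 = -6 + c)
a - x(F) = 32569/33351 - (-6 + 91) = 32569/33351 - 1*85 = 32569/33351 - 85 = -2802266/33351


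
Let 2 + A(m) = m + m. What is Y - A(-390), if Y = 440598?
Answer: 441380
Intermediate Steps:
A(m) = -2 + 2*m (A(m) = -2 + (m + m) = -2 + 2*m)
Y - A(-390) = 440598 - (-2 + 2*(-390)) = 440598 - (-2 - 780) = 440598 - 1*(-782) = 440598 + 782 = 441380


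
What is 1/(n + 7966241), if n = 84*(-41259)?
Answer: 1/4500485 ≈ 2.2220e-7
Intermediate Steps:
n = -3465756
1/(n + 7966241) = 1/(-3465756 + 7966241) = 1/4500485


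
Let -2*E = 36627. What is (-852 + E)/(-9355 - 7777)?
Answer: 38331/34264 ≈ 1.1187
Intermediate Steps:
E = -36627/2 (E = -½*36627 = -36627/2 ≈ -18314.)
(-852 + E)/(-9355 - 7777) = (-852 - 36627/2)/(-9355 - 7777) = -38331/2/(-17132) = -38331/2*(-1/17132) = 38331/34264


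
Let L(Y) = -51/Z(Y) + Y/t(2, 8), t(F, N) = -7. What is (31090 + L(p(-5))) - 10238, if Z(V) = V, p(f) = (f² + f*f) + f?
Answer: 2188666/105 ≈ 20844.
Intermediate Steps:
p(f) = f + 2*f² (p(f) = (f² + f²) + f = 2*f² + f = f + 2*f²)
L(Y) = -51/Y - Y/7 (L(Y) = -51/Y + Y/(-7) = -51/Y + Y*(-⅐) = -51/Y - Y/7)
(31090 + L(p(-5))) - 10238 = (31090 + (-51*(-1/(5*(1 + 2*(-5)))) - (-5)*(1 + 2*(-5))/7)) - 10238 = (31090 + (-51*(-1/(5*(1 - 10))) - (-5)*(1 - 10)/7)) - 10238 = (31090 + (-51/((-5*(-9))) - (-5)*(-9)/7)) - 10238 = (31090 + (-51/45 - ⅐*45)) - 10238 = (31090 + (-51*1/45 - 45/7)) - 10238 = (31090 + (-17/15 - 45/7)) - 10238 = (31090 - 794/105) - 10238 = 3263656/105 - 10238 = 2188666/105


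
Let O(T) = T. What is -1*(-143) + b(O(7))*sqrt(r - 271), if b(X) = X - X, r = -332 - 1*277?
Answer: 143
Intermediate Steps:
r = -609 (r = -332 - 277 = -609)
b(X) = 0
-1*(-143) + b(O(7))*sqrt(r - 271) = -1*(-143) + 0*sqrt(-609 - 271) = 143 + 0*sqrt(-880) = 143 + 0*(4*I*sqrt(55)) = 143 + 0 = 143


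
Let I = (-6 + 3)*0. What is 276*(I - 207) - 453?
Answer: -57585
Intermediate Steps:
I = 0 (I = -3*0 = 0)
276*(I - 207) - 453 = 276*(0 - 207) - 453 = 276*(-207) - 453 = -57132 - 453 = -57585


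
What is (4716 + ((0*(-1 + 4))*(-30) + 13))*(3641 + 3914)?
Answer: 35727595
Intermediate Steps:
(4716 + ((0*(-1 + 4))*(-30) + 13))*(3641 + 3914) = (4716 + ((0*3)*(-30) + 13))*7555 = (4716 + (0*(-30) + 13))*7555 = (4716 + (0 + 13))*7555 = (4716 + 13)*7555 = 4729*7555 = 35727595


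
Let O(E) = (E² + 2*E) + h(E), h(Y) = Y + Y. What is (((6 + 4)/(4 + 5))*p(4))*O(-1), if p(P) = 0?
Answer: 0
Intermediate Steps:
h(Y) = 2*Y
O(E) = E² + 4*E (O(E) = (E² + 2*E) + 2*E = E² + 4*E)
(((6 + 4)/(4 + 5))*p(4))*O(-1) = (((6 + 4)/(4 + 5))*0)*(-(4 - 1)) = ((10/9)*0)*(-1*3) = ((10*(⅑))*0)*(-3) = ((10/9)*0)*(-3) = 0*(-3) = 0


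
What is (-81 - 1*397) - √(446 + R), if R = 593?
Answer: -478 - √1039 ≈ -510.23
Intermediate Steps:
(-81 - 1*397) - √(446 + R) = (-81 - 1*397) - √(446 + 593) = (-81 - 397) - √1039 = -478 - √1039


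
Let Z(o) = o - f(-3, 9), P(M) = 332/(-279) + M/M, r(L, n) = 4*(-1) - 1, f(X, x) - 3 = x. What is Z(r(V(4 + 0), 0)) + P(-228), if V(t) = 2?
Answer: -4796/279 ≈ -17.190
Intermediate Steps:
f(X, x) = 3 + x
r(L, n) = -5 (r(L, n) = -4 - 1 = -5)
P(M) = -53/279 (P(M) = 332*(-1/279) + 1 = -332/279 + 1 = -53/279)
Z(o) = -12 + o (Z(o) = o - (3 + 9) = o - 1*12 = o - 12 = -12 + o)
Z(r(V(4 + 0), 0)) + P(-228) = (-12 - 5) - 53/279 = -17 - 53/279 = -4796/279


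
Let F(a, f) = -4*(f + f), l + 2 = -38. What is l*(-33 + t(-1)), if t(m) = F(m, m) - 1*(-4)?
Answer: 840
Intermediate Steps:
l = -40 (l = -2 - 38 = -40)
F(a, f) = -8*f
t(m) = 4 - 8*m (t(m) = -8*m - 1*(-4) = -8*m + 4 = 4 - 8*m)
l*(-33 + t(-1)) = -40*(-33 + (4 - 8*(-1))) = -40*(-33 + (4 + 8)) = -40*(-33 + 12) = -40*(-21) = 840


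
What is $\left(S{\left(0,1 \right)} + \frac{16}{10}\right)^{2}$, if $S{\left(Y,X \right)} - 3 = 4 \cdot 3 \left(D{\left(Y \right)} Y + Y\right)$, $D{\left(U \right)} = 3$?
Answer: $\frac{529}{25} \approx 21.16$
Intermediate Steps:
$S{\left(Y,X \right)} = 3 + 48 Y$ ($S{\left(Y,X \right)} = 3 + 4 \cdot 3 \left(3 Y + Y\right) = 3 + 12 \cdot 4 Y = 3 + 48 Y$)
$\left(S{\left(0,1 \right)} + \frac{16}{10}\right)^{2} = \left(\left(3 + 48 \cdot 0\right) + \frac{16}{10}\right)^{2} = \left(\left(3 + 0\right) + 16 \cdot \frac{1}{10}\right)^{2} = \left(3 + \frac{8}{5}\right)^{2} = \left(\frac{23}{5}\right)^{2} = \frac{529}{25}$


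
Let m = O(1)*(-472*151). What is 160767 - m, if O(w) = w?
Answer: 232039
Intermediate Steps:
m = -71272 (m = 1*(-472*151) = 1*(-71272) = -71272)
160767 - m = 160767 - 1*(-71272) = 160767 + 71272 = 232039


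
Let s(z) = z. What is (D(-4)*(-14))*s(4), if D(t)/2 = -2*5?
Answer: 1120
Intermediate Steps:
D(t) = -20 (D(t) = 2*(-2*5) = 2*(-10) = -20)
(D(-4)*(-14))*s(4) = -20*(-14)*4 = 280*4 = 1120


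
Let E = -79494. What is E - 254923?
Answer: -334417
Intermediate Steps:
E - 254923 = -79494 - 254923 = -334417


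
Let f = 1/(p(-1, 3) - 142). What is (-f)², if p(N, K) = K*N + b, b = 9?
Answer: 1/18496 ≈ 5.4066e-5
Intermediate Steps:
p(N, K) = 9 + K*N (p(N, K) = K*N + 9 = 9 + K*N)
f = -1/136 (f = 1/((9 + 3*(-1)) - 142) = 1/((9 - 3) - 142) = 1/(6 - 142) = 1/(-136) = -1/136 ≈ -0.0073529)
(-f)² = (-1*(-1/136))² = (1/136)² = 1/18496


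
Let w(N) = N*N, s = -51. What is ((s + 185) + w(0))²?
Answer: 17956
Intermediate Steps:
w(N) = N²
((s + 185) + w(0))² = ((-51 + 185) + 0²)² = (134 + 0)² = 134² = 17956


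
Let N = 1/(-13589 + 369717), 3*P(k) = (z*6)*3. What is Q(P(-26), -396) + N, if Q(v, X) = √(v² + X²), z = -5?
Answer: 1/356128 + 6*√4381 ≈ 397.13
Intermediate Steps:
P(k) = -30 (P(k) = (-5*6*3)/3 = (-30*3)/3 = (⅓)*(-90) = -30)
Q(v, X) = √(X² + v²)
N = 1/356128 ≈ 2.8080e-6
Q(P(-26), -396) + N = √((-396)² + (-30)²) + 1/356128 = √(156816 + 900) + 1/356128 = √157716 + 1/356128 = 6*√4381 + 1/356128 = 1/356128 + 6*√4381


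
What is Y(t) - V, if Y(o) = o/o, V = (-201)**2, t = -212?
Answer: -40400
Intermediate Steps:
V = 40401
Y(o) = 1
Y(t) - V = 1 - 1*40401 = 1 - 40401 = -40400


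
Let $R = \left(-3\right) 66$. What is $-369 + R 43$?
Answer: $-8883$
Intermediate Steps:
$R = -198$
$-369 + R 43 = -369 - 8514 = -8883$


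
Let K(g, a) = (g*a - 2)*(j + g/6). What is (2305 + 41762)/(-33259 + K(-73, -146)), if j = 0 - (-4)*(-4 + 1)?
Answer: -44067/290779 ≈ -0.15155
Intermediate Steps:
j = -12 (j = 0 - (-4)*(-3) = 0 - 1*12 = 0 - 12 = -12)
K(g, a) = (-12 + g/6)*(-2 + a*g) (K(g, a) = (g*a - 2)*(-12 + g/6) = (a*g - 2)*(-12 + g*(⅙)) = (-2 + a*g)*(-12 + g/6) = (-12 + g/6)*(-2 + a*g))
(2305 + 41762)/(-33259 + K(-73, -146)) = (2305 + 41762)/(-33259 + (24 - ⅓*(-73) - 12*(-146)*(-73) + (⅙)*(-146)*(-73)²)) = 44067/(-33259 + (24 + 73/3 - 127896 + (⅙)*(-146)*5329)) = 44067/(-33259 + (24 + 73/3 - 127896 - 389017/3)) = 44067/(-33259 - 257520) = 44067/(-290779) = 44067*(-1/290779) = -44067/290779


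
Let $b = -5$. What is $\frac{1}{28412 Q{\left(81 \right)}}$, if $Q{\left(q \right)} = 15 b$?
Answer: $- \frac{1}{2130900} \approx -4.6929 \cdot 10^{-7}$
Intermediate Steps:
$Q{\left(q \right)} = -75$ ($Q{\left(q \right)} = 15 \left(-5\right) = -75$)
$\frac{1}{28412 Q{\left(81 \right)}} = \frac{1}{28412 \left(-75\right)} = \frac{1}{28412} \left(- \frac{1}{75}\right) = - \frac{1}{2130900}$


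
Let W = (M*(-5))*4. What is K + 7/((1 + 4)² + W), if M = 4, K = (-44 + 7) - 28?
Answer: -3582/55 ≈ -65.127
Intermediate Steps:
K = -65 (K = -37 - 28 = -65)
W = -80 (W = (4*(-5))*4 = -20*4 = -80)
K + 7/((1 + 4)² + W) = -65 + 7/((1 + 4)² - 80) = -65 + 7/(5² - 80) = -65 + 7/(25 - 80) = -65 + 7/(-55) = -65 + 7*(-1/55) = -65 - 7/55 = -3582/55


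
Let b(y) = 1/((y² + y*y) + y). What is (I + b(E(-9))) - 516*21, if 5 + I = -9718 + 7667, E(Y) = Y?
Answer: -1972475/153 ≈ -12892.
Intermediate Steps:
I = -2056 (I = -5 + (-9718 + 7667) = -5 - 2051 = -2056)
b(y) = 1/(y + 2*y²) (b(y) = 1/((y² + y²) + y) = 1/(2*y² + y) = 1/(y + 2*y²))
(I + b(E(-9))) - 516*21 = (-2056 + 1/((-9)*(1 + 2*(-9)))) - 516*21 = (-2056 - 1/(9*(1 - 18))) - 10836 = (-2056 - ⅑/(-17)) - 10836 = (-2056 - ⅑*(-1/17)) - 10836 = (-2056 + 1/153) - 10836 = -314567/153 - 10836 = -1972475/153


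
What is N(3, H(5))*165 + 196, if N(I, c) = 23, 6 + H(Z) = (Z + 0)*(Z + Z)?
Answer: 3991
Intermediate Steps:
H(Z) = -6 + 2*Z² (H(Z) = -6 + (Z + 0)*(Z + Z) = -6 + Z*(2*Z) = -6 + 2*Z²)
N(3, H(5))*165 + 196 = 23*165 + 196 = 3795 + 196 = 3991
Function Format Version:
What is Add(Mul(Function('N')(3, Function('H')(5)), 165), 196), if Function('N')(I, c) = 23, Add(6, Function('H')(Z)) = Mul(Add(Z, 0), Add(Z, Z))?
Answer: 3991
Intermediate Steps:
Function('H')(Z) = Add(-6, Mul(2, Pow(Z, 2))) (Function('H')(Z) = Add(-6, Mul(Add(Z, 0), Add(Z, Z))) = Add(-6, Mul(Z, Mul(2, Z))) = Add(-6, Mul(2, Pow(Z, 2))))
Add(Mul(Function('N')(3, Function('H')(5)), 165), 196) = Add(Mul(23, 165), 196) = Add(3795, 196) = 3991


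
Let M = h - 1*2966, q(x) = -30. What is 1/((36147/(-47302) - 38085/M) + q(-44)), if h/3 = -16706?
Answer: -1255489684/37723355859 ≈ -0.033282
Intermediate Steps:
h = -50118 (h = 3*(-16706) = -50118)
M = -53084 (M = -50118 - 1*2966 = -50118 - 2966 = -53084)
1/((36147/(-47302) - 38085/M) + q(-44)) = 1/((36147/(-47302) - 38085/(-53084)) - 30) = 1/((36147*(-1/47302) - 38085*(-1/53084)) - 30) = 1/((-36147/47302 + 38085/53084) - 30) = 1/(-58665339/1255489684 - 30) = 1/(-37723355859/1255489684) = -1255489684/37723355859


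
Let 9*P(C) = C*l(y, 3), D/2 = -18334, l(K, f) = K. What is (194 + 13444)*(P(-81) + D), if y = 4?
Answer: -500569152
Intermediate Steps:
D = -36668 (D = 2*(-18334) = -36668)
P(C) = 4*C/9 (P(C) = (C*4)/9 = (4*C)/9 = 4*C/9)
(194 + 13444)*(P(-81) + D) = (194 + 13444)*((4/9)*(-81) - 36668) = 13638*(-36 - 36668) = 13638*(-36704) = -500569152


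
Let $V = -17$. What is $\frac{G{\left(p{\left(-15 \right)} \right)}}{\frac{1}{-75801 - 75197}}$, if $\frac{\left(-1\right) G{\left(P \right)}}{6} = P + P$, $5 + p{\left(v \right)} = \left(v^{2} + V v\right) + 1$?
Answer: $862500576$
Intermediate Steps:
$p{\left(v \right)} = -4 + v^{2} - 17 v$ ($p{\left(v \right)} = -5 + \left(\left(v^{2} - 17 v\right) + 1\right) = -5 + \left(1 + v^{2} - 17 v\right) = -4 + v^{2} - 17 v$)
$G{\left(P \right)} = - 12 P$ ($G{\left(P \right)} = - 6 \left(P + P\right) = - 6 \cdot 2 P = - 12 P$)
$\frac{G{\left(p{\left(-15 \right)} \right)}}{\frac{1}{-75801 - 75197}} = \frac{\left(-12\right) \left(-4 + \left(-15\right)^{2} - -255\right)}{\frac{1}{-75801 - 75197}} = \frac{\left(-12\right) \left(-4 + 225 + 255\right)}{\frac{1}{-150998}} = \frac{\left(-12\right) 476}{- \frac{1}{150998}} = \left(-5712\right) \left(-150998\right) = 862500576$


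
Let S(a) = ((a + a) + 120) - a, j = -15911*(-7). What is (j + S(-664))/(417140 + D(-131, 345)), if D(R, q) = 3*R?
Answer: 110833/416747 ≈ 0.26595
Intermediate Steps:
j = 111377
S(a) = 120 + a (S(a) = (2*a + 120) - a = (120 + 2*a) - a = 120 + a)
(j + S(-664))/(417140 + D(-131, 345)) = (111377 + (120 - 664))/(417140 + 3*(-131)) = (111377 - 544)/(417140 - 393) = 110833/416747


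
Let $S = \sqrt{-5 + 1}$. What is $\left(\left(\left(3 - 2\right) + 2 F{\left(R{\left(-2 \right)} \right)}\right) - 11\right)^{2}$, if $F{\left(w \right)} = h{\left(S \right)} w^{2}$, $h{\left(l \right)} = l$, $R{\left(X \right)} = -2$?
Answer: $-156 - 320 i \approx -156.0 - 320.0 i$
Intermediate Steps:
$S = 2 i$ ($S = \sqrt{-4} = 2 i \approx 2.0 i$)
$F{\left(w \right)} = 2 i w^{2}$
$\left(\left(\left(3 - 2\right) + 2 F{\left(R{\left(-2 \right)} \right)}\right) - 11\right)^{2} = \left(\left(\left(3 - 2\right) + 2 \cdot 2 i \left(-2\right)^{2}\right) - 11\right)^{2} = \left(\left(\left(3 - 2\right) + 2 \cdot 2 i 4\right) - 11\right)^{2} = \left(\left(1 + 2 \cdot 8 i\right) - 11\right)^{2} = \left(\left(1 + 16 i\right) - 11\right)^{2} = \left(-10 + 16 i\right)^{2}$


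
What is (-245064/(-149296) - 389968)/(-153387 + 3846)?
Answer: 7277552183/2790734142 ≈ 2.6078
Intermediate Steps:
(-245064/(-149296) - 389968)/(-153387 + 3846) = (-245064*(-1/149296) - 389968)/(-149541) = (30633/18662 - 389968)*(-1/149541) = -7277552183/18662*(-1/149541) = 7277552183/2790734142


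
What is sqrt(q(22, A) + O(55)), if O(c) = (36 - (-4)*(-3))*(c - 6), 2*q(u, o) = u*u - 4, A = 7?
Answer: 2*sqrt(354) ≈ 37.630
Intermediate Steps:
q(u, o) = -2 + u**2/2 (q(u, o) = (u*u - 4)/2 = (u**2 - 4)/2 = (-4 + u**2)/2 = -2 + u**2/2)
O(c) = -144 + 24*c (O(c) = (36 - 1*12)*(-6 + c) = (36 - 12)*(-6 + c) = 24*(-6 + c) = -144 + 24*c)
sqrt(q(22, A) + O(55)) = sqrt((-2 + (1/2)*22**2) + (-144 + 24*55)) = sqrt((-2 + (1/2)*484) + (-144 + 1320)) = sqrt((-2 + 242) + 1176) = sqrt(240 + 1176) = sqrt(1416) = 2*sqrt(354)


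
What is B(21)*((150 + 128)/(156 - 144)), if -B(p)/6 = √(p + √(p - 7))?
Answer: -139*√(21 + √14) ≈ -691.40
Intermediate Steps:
B(p) = -6*√(p + √(-7 + p)) (B(p) = -6*√(p + √(p - 7)) = -6*√(p + √(-7 + p)))
B(21)*((150 + 128)/(156 - 144)) = (-6*√(21 + √(-7 + 21)))*((150 + 128)/(156 - 144)) = (-6*√(21 + √14))*(278/12) = (-6*√(21 + √14))*(278*(1/12)) = -6*√(21 + √14)*(139/6) = -139*√(21 + √14)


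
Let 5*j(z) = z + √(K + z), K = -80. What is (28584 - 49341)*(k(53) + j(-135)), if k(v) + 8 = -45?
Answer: 1660560 - 20757*I*√215/5 ≈ 1.6606e+6 - 60872.0*I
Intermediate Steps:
k(v) = -53 (k(v) = -8 - 45 = -53)
j(z) = z/5 + √(-80 + z)/5 (j(z) = (z + √(-80 + z))/5 = z/5 + √(-80 + z)/5)
(28584 - 49341)*(k(53) + j(-135)) = (28584 - 49341)*(-53 + ((⅕)*(-135) + √(-80 - 135)/5)) = -20757*(-53 + (-27 + √(-215)/5)) = -20757*(-53 + (-27 + (I*√215)/5)) = -20757*(-53 + (-27 + I*√215/5)) = -20757*(-80 + I*√215/5) = 1660560 - 20757*I*√215/5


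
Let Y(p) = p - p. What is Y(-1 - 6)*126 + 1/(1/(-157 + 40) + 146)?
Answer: 117/17081 ≈ 0.0068497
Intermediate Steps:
Y(p) = 0
Y(-1 - 6)*126 + 1/(1/(-157 + 40) + 146) = 0*126 + 1/(1/(-157 + 40) + 146) = 0 + 1/(1/(-117) + 146) = 0 + 1/(-1/117 + 146) = 0 + 1/(17081/117) = 0 + 117/17081 = 117/17081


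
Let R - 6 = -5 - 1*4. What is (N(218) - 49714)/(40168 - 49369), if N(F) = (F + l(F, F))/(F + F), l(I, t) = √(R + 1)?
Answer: 99427/18402 - I*√2/4011636 ≈ 5.4031 - 3.5253e-7*I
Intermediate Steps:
R = -3 (R = 6 + (-5 - 1*4) = 6 + (-5 - 4) = 6 - 9 = -3)
l(I, t) = I*√2 (l(I, t) = √(-3 + 1) = √(-2) = I*√2)
N(F) = (F + I*√2)/(2*F) (N(F) = (F + I*√2)/(F + F) = (F + I*√2)/((2*F)) = (F + I*√2)*(1/(2*F)) = (F + I*√2)/(2*F))
(N(218) - 49714)/(40168 - 49369) = ((½)*(218 + I*√2)/218 - 49714)/(40168 - 49369) = ((½)*(1/218)*(218 + I*√2) - 49714)/(-9201) = ((½ + I*√2/436) - 49714)*(-1/9201) = (-99427/2 + I*√2/436)*(-1/9201) = 99427/18402 - I*√2/4011636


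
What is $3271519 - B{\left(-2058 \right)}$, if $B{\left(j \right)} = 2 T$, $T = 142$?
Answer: $3271235$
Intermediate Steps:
$B{\left(j \right)} = 284$ ($B{\left(j \right)} = 2 \cdot 142 = 284$)
$3271519 - B{\left(-2058 \right)} = 3271519 - 284 = 3271235$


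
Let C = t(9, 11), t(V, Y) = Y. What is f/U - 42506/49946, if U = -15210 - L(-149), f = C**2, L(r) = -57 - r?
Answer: -328235139/382136846 ≈ -0.85895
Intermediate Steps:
C = 11
f = 121 (f = 11**2 = 121)
U = -15302 (U = -15210 - (-57 - 1*(-149)) = -15210 - (-57 + 149) = -15210 - 1*92 = -15210 - 92 = -15302)
f/U - 42506/49946 = 121/(-15302) - 42506/49946 = 121*(-1/15302) - 42506*1/49946 = -121/15302 - 21253/24973 = -328235139/382136846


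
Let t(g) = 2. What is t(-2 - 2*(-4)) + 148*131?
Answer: 19390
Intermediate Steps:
t(-2 - 2*(-4)) + 148*131 = 2 + 148*131 = 2 + 19388 = 19390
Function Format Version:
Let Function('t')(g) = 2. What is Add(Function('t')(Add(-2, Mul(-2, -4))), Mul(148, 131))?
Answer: 19390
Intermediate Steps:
Add(Function('t')(Add(-2, Mul(-2, -4))), Mul(148, 131)) = Add(2, Mul(148, 131)) = Add(2, 19388) = 19390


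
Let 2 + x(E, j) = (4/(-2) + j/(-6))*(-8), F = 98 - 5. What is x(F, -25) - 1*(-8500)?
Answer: 25442/3 ≈ 8480.7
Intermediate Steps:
F = 93
x(E, j) = 14 + 4*j/3 (x(E, j) = -2 + (4/(-2) + j/(-6))*(-8) = -2 + (4*(-1/2) + j*(-1/6))*(-8) = -2 + (-2 - j/6)*(-8) = -2 + (16 + 4*j/3) = 14 + 4*j/3)
x(F, -25) - 1*(-8500) = (14 + (4/3)*(-25)) - 1*(-8500) = (14 - 100/3) + 8500 = -58/3 + 8500 = 25442/3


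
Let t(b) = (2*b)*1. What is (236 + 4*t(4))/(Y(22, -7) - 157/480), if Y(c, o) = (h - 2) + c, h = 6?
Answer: 128640/12323 ≈ 10.439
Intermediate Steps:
t(b) = 2*b
Y(c, o) = 4 + c (Y(c, o) = (6 - 2) + c = 4 + c)
(236 + 4*t(4))/(Y(22, -7) - 157/480) = (236 + 4*(2*4))/((4 + 22) - 157/480) = (236 + 4*8)/(26 - 157*1/480) = (236 + 32)/(26 - 157/480) = 268/(12323/480) = 268*(480/12323) = 128640/12323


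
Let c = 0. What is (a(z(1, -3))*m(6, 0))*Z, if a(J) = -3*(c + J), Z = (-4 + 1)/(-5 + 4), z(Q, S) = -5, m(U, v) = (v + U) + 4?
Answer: 450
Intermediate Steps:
m(U, v) = 4 + U + v (m(U, v) = (U + v) + 4 = 4 + U + v)
Z = 3 (Z = -3/(-1) = -3*(-1) = 3)
a(J) = -3*J (a(J) = -3*(0 + J) = -3*J)
(a(z(1, -3))*m(6, 0))*Z = ((-3*(-5))*(4 + 6 + 0))*3 = (15*10)*3 = 150*3 = 450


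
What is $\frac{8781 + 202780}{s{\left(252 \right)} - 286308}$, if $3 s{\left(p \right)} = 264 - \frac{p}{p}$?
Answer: $- \frac{634683}{858661} \approx -0.73915$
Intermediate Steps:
$s{\left(p \right)} = \frac{263}{3}$ ($s{\left(p \right)} = \frac{264 - \frac{p}{p}}{3} = \frac{264 - 1}{3} = \frac{1}{3} \cdot 263 = \frac{263}{3}$)
$\frac{8781 + 202780}{s{\left(252 \right)} - 286308} = \frac{8781 + 202780}{\frac{263}{3} - 286308} = \frac{211561}{- \frac{858661}{3}} = 211561 \left(- \frac{3}{858661}\right) = - \frac{634683}{858661}$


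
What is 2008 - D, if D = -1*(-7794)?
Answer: -5786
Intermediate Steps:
D = 7794
2008 - D = 2008 - 1*7794 = 2008 - 7794 = -5786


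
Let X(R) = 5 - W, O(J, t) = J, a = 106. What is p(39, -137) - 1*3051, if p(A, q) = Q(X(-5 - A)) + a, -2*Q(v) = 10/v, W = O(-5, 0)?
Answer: -5891/2 ≈ -2945.5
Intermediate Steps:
W = -5
X(R) = 10 (X(R) = 5 - 1*(-5) = 5 + 5 = 10)
Q(v) = -5/v
p(A, q) = 211/2 (p(A, q) = -5/10 + 106 = -5*⅒ + 106 = -½ + 106 = 211/2)
p(39, -137) - 1*3051 = 211/2 - 1*3051 = 211/2 - 3051 = -5891/2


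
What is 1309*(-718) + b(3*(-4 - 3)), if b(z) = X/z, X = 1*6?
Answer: -6579036/7 ≈ -9.3986e+5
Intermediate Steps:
X = 6
b(z) = 6/z
1309*(-718) + b(3*(-4 - 3)) = 1309*(-718) + 6/((3*(-4 - 3))) = -939862 + 6/((3*(-7))) = -939862 + 6/(-21) = -939862 + 6*(-1/21) = -939862 - 2/7 = -6579036/7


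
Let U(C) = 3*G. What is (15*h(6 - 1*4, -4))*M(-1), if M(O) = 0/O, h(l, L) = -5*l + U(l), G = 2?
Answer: 0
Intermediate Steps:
U(C) = 6 (U(C) = 3*2 = 6)
h(l, L) = 6 - 5*l (h(l, L) = -5*l + 6 = 6 - 5*l)
M(O) = 0
(15*h(6 - 1*4, -4))*M(-1) = (15*(6 - 5*(6 - 1*4)))*0 = (15*(6 - 5*(6 - 4)))*0 = (15*(6 - 5*2))*0 = (15*(6 - 10))*0 = (15*(-4))*0 = -60*0 = 0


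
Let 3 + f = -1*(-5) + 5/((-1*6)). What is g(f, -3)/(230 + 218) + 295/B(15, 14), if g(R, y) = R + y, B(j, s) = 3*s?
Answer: 18869/2688 ≈ 7.0197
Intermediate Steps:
f = 7/6 (f = -3 + (-1*(-5) + 5/((-1*6))) = -3 + (5 + 5/(-6)) = -3 + (5 + 5*(-1/6)) = -3 + (5 - 5/6) = -3 + 25/6 = 7/6 ≈ 1.1667)
g(f, -3)/(230 + 218) + 295/B(15, 14) = (7/6 - 3)/(230 + 218) + 295/((3*14)) = -11/6/448 + 295/42 = -11/6*1/448 + 295*(1/42) = -11/2688 + 295/42 = 18869/2688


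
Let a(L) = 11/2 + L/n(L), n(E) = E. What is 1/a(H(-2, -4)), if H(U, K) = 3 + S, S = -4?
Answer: 2/13 ≈ 0.15385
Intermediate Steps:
H(U, K) = -1 (H(U, K) = 3 - 4 = -1)
a(L) = 13/2 (a(L) = 11/2 + L/L = 11*(½) + 1 = 11/2 + 1 = 13/2)
1/a(H(-2, -4)) = 1/(13/2) = 2/13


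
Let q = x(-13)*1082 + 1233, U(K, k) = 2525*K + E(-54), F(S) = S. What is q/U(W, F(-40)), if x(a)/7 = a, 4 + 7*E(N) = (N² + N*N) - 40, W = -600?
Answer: 680603/10599212 ≈ 0.064213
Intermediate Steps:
E(N) = -44/7 + 2*N²/7 (E(N) = -4/7 + ((N² + N*N) - 40)/7 = -4/7 + ((N² + N²) - 40)/7 = -4/7 + (2*N² - 40)/7 = -4/7 + (-40 + 2*N²)/7 = -4/7 + (-40/7 + 2*N²/7) = -44/7 + 2*N²/7)
U(K, k) = 5788/7 + 2525*K (U(K, k) = 2525*K + (-44/7 + (2/7)*(-54)²) = 2525*K + (-44/7 + (2/7)*2916) = 2525*K + (-44/7 + 5832/7) = 2525*K + 5788/7 = 5788/7 + 2525*K)
x(a) = 7*a
q = -97229 (q = (7*(-13))*1082 + 1233 = -91*1082 + 1233 = -98462 + 1233 = -97229)
q/U(W, F(-40)) = -97229/(5788/7 + 2525*(-600)) = -97229/(5788/7 - 1515000) = -97229/(-10599212/7) = -97229*(-7/10599212) = 680603/10599212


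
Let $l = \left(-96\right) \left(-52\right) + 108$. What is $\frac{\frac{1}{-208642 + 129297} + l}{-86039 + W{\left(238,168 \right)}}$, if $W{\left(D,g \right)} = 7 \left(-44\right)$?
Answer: $- \frac{404659499}{6851202715} \approx -0.059064$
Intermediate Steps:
$W{\left(D,g \right)} = -308$
$l = 5100$ ($l = 4992 + 108 = 5100$)
$\frac{\frac{1}{-208642 + 129297} + l}{-86039 + W{\left(238,168 \right)}} = \frac{\frac{1}{-208642 + 129297} + 5100}{-86039 - 308} = \frac{\frac{1}{-79345} + 5100}{-86347} = \left(- \frac{1}{79345} + 5100\right) \left(- \frac{1}{86347}\right) = \frac{404659499}{79345} \left(- \frac{1}{86347}\right) = - \frac{404659499}{6851202715}$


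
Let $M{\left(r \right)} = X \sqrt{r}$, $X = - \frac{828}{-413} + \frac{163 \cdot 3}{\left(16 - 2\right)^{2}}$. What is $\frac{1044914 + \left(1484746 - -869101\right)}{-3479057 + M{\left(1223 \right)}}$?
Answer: $- \frac{1581241982022854546192}{1618598946791397043729} - \frac{2045145769135140 \sqrt{1223}}{1618598946791397043729} \approx -0.97696$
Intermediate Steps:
$X = \frac{52035}{11564}$ ($X = \left(-828\right) \left(- \frac{1}{413}\right) + \frac{489}{14^{2}} = \frac{828}{413} + \frac{489}{196} = \frac{52035}{11564} \approx 4.4997$)
$M{\left(r \right)} = \frac{52035 \sqrt{r}}{11564}$
$\frac{1044914 + \left(1484746 - -869101\right)}{-3479057 + M{\left(1223 \right)}} = \frac{1044914 + \left(1484746 - -869101\right)}{-3479057 + \frac{52035 \sqrt{1223}}{11564}} = \frac{1044914 + \left(1484746 + 869101\right)}{-3479057 + \frac{52035 \sqrt{1223}}{11564}} = \frac{1044914 + 2353847}{-3479057 + \frac{52035 \sqrt{1223}}{11564}} = \frac{3398761}{-3479057 + \frac{52035 \sqrt{1223}}{11564}}$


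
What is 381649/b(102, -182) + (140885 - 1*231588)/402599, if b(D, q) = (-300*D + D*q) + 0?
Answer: -158110828043/19793377236 ≈ -7.9881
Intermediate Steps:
b(D, q) = -300*D + D*q
381649/b(102, -182) + (140885 - 1*231588)/402599 = 381649/((102*(-300 - 182))) + (140885 - 1*231588)/402599 = 381649/((102*(-482))) + (140885 - 231588)*(1/402599) = 381649/(-49164) - 90703*1/402599 = 381649*(-1/49164) - 90703/402599 = -381649/49164 - 90703/402599 = -158110828043/19793377236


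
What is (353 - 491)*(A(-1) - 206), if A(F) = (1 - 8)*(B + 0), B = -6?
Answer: 22632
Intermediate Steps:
A(F) = 42 (A(F) = (1 - 8)*(-6 + 0) = -7*(-6) = 42)
(353 - 491)*(A(-1) - 206) = (353 - 491)*(42 - 206) = -138*(-164) = 22632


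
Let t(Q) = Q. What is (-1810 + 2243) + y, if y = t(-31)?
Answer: 402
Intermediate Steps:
y = -31
(-1810 + 2243) + y = (-1810 + 2243) - 31 = 433 - 31 = 402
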